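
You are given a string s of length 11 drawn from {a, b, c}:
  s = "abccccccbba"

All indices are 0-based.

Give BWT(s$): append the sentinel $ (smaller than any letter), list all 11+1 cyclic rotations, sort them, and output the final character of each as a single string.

ab$bcacccccb

rank  rotation      last
    0  $abccccccbba  a
    1  a$abccccccbb  b
    2  abccccccbba$  $
    3  ba$abccccccb  b
    4  bba$abcccccc  c
    5  bccccccbba$a  a
    6  cbba$abccccc  c
    7  ccbba$abcccc  c
    8  cccbba$abccc  c
    9  ccccbba$abcc  c
   10  cccccbba$abc  c
   11  ccccccbba$ab  b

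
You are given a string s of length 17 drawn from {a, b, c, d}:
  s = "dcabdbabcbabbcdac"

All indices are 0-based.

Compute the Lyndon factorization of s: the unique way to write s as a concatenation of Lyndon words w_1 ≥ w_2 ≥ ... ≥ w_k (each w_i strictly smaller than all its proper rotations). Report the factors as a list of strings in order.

emit factor 1: 'd' (i=0, period=1)
emit factor 2: 'c' (i=1, period=1)
emit factor 3: 'abdb' (i=2, period=4)
emit factor 4: 'abcb' (i=6, period=4)
emit factor 5: 'abbcdac' (i=10, period=7)

["d", "c", "abdb", "abcb", "abbcdac"]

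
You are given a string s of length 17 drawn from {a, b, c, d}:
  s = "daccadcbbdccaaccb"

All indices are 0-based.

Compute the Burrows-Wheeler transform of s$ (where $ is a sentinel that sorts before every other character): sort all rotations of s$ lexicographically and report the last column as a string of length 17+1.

bcdacccbcccddaa$ab

rank  rotation            last
    0  $daccadcbbdccaaccb  b
    1  aaccb$daccadcbbdcc  c
    2  accadcbbdccaaccb$d  d
    3  accb$daccadcbbdcca  a
    4  adcbbdccaaccb$dacc  c
    5  b$daccadcbbdccaacc  c
    6  bbdccaaccb$daccadc  c
    7  bdccaaccb$daccadcb  b
    8  caaccb$daccadcbbdc  c
    9  cadcbbdccaaccb$dac  c
   10  cb$daccadcbbdccaac  c
   11  cbbdccaaccb$daccad  d
   12  ccaaccb$daccadcbbd  d
   13  ccadcbbdccaaccb$da  a
   14  ccb$daccadcbbdccaa  a
   15  daccadcbbdccaaccb$  $
   16  dcbbdccaaccb$dacca  a
   17  dccaaccb$daccadcbb  b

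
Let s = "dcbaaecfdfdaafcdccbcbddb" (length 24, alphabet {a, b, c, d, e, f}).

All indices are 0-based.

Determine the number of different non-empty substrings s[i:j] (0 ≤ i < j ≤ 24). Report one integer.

277

rank→(start, suffix):
  0 → (3, 'aaecfdfdaafcdccbcbddb')
  1 → (11, 'aafcdccbcbddb')
  2 → (4, 'aecfdfdaafcdccbcbddb')
  3 → (12, 'afcdccbcbddb')
  4 → (23, 'b')
  5 → (2, 'baaecfdfdaafcdccbcbddb')
  6 → (18, 'bcbddb')
  7 → (20, 'bddb')
  8 → (1, 'cbaaecfdfdaafcdccbcbddb')
  9 → (17, 'cbcbddb')
  10 → (19, 'cbddb')
  11 → (16, 'ccbcbddb')
  12 → (14, 'cdccbcbddb')
  13 → (6, 'cfdfdaafcdccbcbddb')
  14 → (10, 'daafcdccbcbddb')
  15 → (22, 'db')
  16 → (0, 'dcbaaecfdfdaafcdccbcbddb')
  17 → (15, 'dccbcbddb')
  18 → (21, 'ddb')
  19 → (8, 'dfdaafcdccbcbddb')
  20 → (5, 'ecfdfdaafcdccbcbddb')
  21 → (13, 'fcdccbcbddb')
  22 → (9, 'fdaafcdccbcbddb')
  23 → (7, 'fdfdaafcdccbcbddb')

SA = [3, 11, 4, 12, 23, 2, 18, 20, 1, 17, 19, 16, 14, 6, 10, 22, 0, 15, 21, 8, 5, 13, 9, 7]
[i] adj suffixes → lcp
  [1] 3/11 → 2 ('aa')
  [2] 11/4 → 1 ('a')
  [3] 4/12 → 1 ('a')
  [4] 12/23 → 0 ('')
  [5] 23/2 → 1 ('b')
  [6] 2/18 → 1 ('b')
  [7] 18/20 → 1 ('b')
  [8] 20/1 → 0 ('')
  [9] 1/17 → 2 ('cb')
  [10] 17/19 → 2 ('cb')
  [11] 19/16 → 1 ('c')
  [12] 16/14 → 1 ('c')
  [13] 14/6 → 1 ('c')
  [14] 6/10 → 0 ('')
  [15] 10/22 → 1 ('d')
  [16] 22/0 → 1 ('d')
  [17] 0/15 → 2 ('dc')
  [18] 15/21 → 1 ('d')
  [19] 21/8 → 1 ('d')
  [20] 8/5 → 0 ('')
  [21] 5/13 → 0 ('')
  [22] 13/9 → 1 ('f')
  [23] 9/7 → 2 ('fd')

n(n+1)/2 = 24·25/2 = 300
Σ LCP = 0 + 2 + 1 + 1 + 0 + 1 + 1 + 1 + 0 + 2 + 2 + 1 + 1 + 1 + 0 + 1 + 1 + 2 + 1 + 1 + 0 + 0 + 1 + 2 = 23
distinct = 300 − 23 = 277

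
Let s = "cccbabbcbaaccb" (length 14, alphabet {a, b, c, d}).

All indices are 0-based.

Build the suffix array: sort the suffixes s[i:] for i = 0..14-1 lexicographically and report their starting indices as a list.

sorted suffixes:
  #0 SA[0]=9  'aaccb'
  #1 SA[1]=4  'abbcbaaccb'
  #2 SA[2]=10  'accb'
  #3 SA[3]=13  'b'
  #4 SA[4]=8  'baaccb'
  #5 SA[5]=3  'babbcbaaccb'
  #6 SA[6]=5  'bbcbaaccb'
  #7 SA[7]=6  'bcbaaccb'
  #8 SA[8]=12  'cb'
  #9 SA[9]=7  'cbaaccb'
  #10 SA[10]=2  'cbabbcbaaccb'
  #11 SA[11]=11  'ccb'
  #12 SA[12]=1  'ccbabbcbaaccb'
  #13 SA[13]=0  'cccbabbcbaaccb'

[9, 4, 10, 13, 8, 3, 5, 6, 12, 7, 2, 11, 1, 0]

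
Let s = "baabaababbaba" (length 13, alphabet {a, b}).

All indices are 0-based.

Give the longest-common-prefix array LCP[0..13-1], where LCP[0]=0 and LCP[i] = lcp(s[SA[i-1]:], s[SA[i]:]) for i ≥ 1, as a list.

rank→(start, suffix):
  0 → (12, 'a')
  1 → (1, 'aabaababbaba')
  2 → (4, 'aababbaba')
  3 → (10, 'aba')
  4 → (2, 'abaababbaba')
  5 → (5, 'ababbaba')
  6 → (7, 'abbaba')
  7 → (11, 'ba')
  8 → (0, 'baabaababbaba')
  9 → (3, 'baababbaba')
  10 → (9, 'baba')
  11 → (6, 'babbaba')
  12 → (8, 'bbaba')

SA = [12, 1, 4, 10, 2, 5, 7, 11, 0, 3, 9, 6, 8]
rank  pair      lcp
   1  s[12:],s[1:]  1  'a'
   2  s[1:],s[4:]  4  'aaba'
   3  s[4:],s[10:]  1  'a'
   4  s[10:],s[2:]  3  'aba'
   5  s[2:],s[5:]  3  'aba'
   6  s[5:],s[7:]  2  'ab'
   7  s[7:],s[11:]  0  ''
   8  s[11:],s[0:]  2  'ba'
   9  s[0:],s[3:]  5  'baaba'
  10  s[3:],s[9:]  2  'ba'
  11  s[9:],s[6:]  3  'bab'
  12  s[6:],s[8:]  1  'b'

[0, 1, 4, 1, 3, 3, 2, 0, 2, 5, 2, 3, 1]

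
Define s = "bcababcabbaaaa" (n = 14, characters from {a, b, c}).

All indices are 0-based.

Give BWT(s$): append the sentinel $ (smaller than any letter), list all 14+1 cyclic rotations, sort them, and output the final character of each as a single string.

aaaabccbbaa$abb

rank  rotation         last
    0  $bcababcabbaaaa  a
    1  a$bcababcabbaaa  a
    2  aa$bcababcabbaa  a
    3  aaa$bcababcabba  a
    4  aaaa$bcababcabb  b
    5  ababcabbaaaa$bc  c
    6  abbaaaa$bcababc  c
    7  abcabbaaaa$bcab  b
    8  baaaa$bcababcab  b
    9  babcabbaaaa$bca  a
   10  bbaaaa$bcababca  a
   11  bcababcabbaaaa$  $
   12  bcabbaaaa$bcaba  a
   13  cababcabbaaaa$b  b
   14  cabbaaaa$bcabab  b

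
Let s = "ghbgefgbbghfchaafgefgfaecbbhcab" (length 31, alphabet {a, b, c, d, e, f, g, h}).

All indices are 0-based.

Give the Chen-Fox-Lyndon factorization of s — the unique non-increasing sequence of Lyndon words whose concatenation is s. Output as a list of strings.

emit factor 1: 'gh' (i=0, period=2)
emit factor 2: 'bgefg' (i=2, period=5)
emit factor 3: 'bbghfch' (i=7, period=7)
emit factor 4: 'aafgefgfaecbbhcab' (i=14, period=17)

["gh", "bgefg", "bbghfch", "aafgefgfaecbbhcab"]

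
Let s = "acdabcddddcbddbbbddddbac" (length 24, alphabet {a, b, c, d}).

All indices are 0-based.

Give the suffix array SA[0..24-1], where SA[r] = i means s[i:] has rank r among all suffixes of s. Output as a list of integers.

sorted suffixes:
  #0 SA[0]=3  'abcddddcbddbbbddddbac'
  #1 SA[1]=22  'ac'
  #2 SA[2]=0  'acdabcddddcbddbbbddddbac'
  #3 SA[3]=21  'bac'
  #4 SA[4]=14  'bbbddddbac'
  #5 SA[5]=15  'bbddddbac'
  #6 SA[6]=4  'bcddddcbddbbbddddbac'
  #7 SA[7]=11  'bddbbbddddbac'
  #8 SA[8]=16  'bddddbac'
  #9 SA[9]=23  'c'
  #10 SA[10]=10  'cbddbbbddddbac'
  #11 SA[11]=1  'cdabcddddcbddbbbddddbac'
  #12 SA[12]=5  'cddddcbddbbbddddbac'
  #13 SA[13]=2  'dabcddddcbddbbbddddbac'
  #14 SA[14]=20  'dbac'
  #15 SA[15]=13  'dbbbddddbac'
  #16 SA[16]=9  'dcbddbbbddddbac'
  #17 SA[17]=19  'ddbac'
  #18 SA[18]=12  'ddbbbddddbac'
  #19 SA[19]=8  'ddcbddbbbddddbac'
  #20 SA[20]=18  'dddbac'
  #21 SA[21]=7  'dddcbddbbbddddbac'
  #22 SA[22]=17  'ddddbac'
  #23 SA[23]=6  'ddddcbddbbbddddbac'

[3, 22, 0, 21, 14, 15, 4, 11, 16, 23, 10, 1, 5, 2, 20, 13, 9, 19, 12, 8, 18, 7, 17, 6]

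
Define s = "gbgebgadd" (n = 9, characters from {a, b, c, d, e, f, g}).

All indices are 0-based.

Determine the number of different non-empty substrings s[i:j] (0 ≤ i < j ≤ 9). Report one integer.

sorted suffixes:
  #0 SA[0]=6  'add'
  #1 SA[1]=4  'bgadd'
  #2 SA[2]=1  'bgebgadd'
  #3 SA[3]=8  'd'
  #4 SA[4]=7  'dd'
  #5 SA[5]=3  'ebgadd'
  #6 SA[6]=5  'gadd'
  #7 SA[7]=0  'gbgebgadd'
  #8 SA[8]=2  'gebgadd'

SA = [6, 4, 1, 8, 7, 3, 5, 0, 2]
[i] adj suffixes → lcp
  [1] 6/4 → 0 ('')
  [2] 4/1 → 2 ('bg')
  [3] 1/8 → 0 ('')
  [4] 8/7 → 1 ('d')
  [5] 7/3 → 0 ('')
  [6] 3/5 → 0 ('')
  [7] 5/0 → 1 ('g')
  [8] 0/2 → 1 ('g')

n(n+1)/2 = 9·10/2 = 45
Σ LCP = 0 + 0 + 2 + 0 + 1 + 0 + 0 + 1 + 1 = 5
distinct = 45 − 5 = 40

40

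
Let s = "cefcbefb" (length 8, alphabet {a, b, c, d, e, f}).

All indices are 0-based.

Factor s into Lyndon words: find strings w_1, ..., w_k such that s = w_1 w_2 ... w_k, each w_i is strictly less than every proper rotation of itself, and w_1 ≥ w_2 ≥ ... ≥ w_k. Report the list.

["cef", "c", "bef", "b"]

emit factor 1: 'cef' (i=0, period=3)
emit factor 2: 'c' (i=3, period=1)
emit factor 3: 'bef' (i=4, period=3)
emit factor 4: 'b' (i=7, period=1)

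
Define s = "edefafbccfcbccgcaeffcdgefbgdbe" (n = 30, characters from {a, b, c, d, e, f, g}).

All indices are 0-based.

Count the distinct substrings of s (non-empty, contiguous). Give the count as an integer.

435

rank | idx | suffix
   0 |  16 | aeffcdgefbgdbe
   1 |   4 | afbccfcbccgcaeffcdgefbgdbe
   2 |   6 | bccfcbccgcaeffcdgefbgdbe
   3 |  11 | bccgcaeffcdgefbgdbe
   4 |  28 | be
   5 |  25 | bgdbe
   6 |  15 | caeffcdgefbgdbe
   7 |  10 | cbccgcaeffcdgefbgdbe
   8 |   7 | ccfcbccgcaeffcdgefbgdbe
   9 |  12 | ccgcaeffcdgefbgdbe
  10 |  20 | cdgefbgdbe
  11 |   8 | cfcbccgcaeffcdgefbgdbe
  12 |  13 | cgcaeffcdgefbgdbe
  13 |  27 | dbe
  14 |   1 | defafbccfcbccgcaeffcdgefbgdbe
  15 |  21 | dgefbgdbe
  16 |  29 | e
  17 |   0 | edefafbccfcbccgcaeffcdgefbgdbe
  18 |   2 | efafbccfcbccgcaeffcdgefbgdbe
  19 |  23 | efbgdbe
  20 |  17 | effcdgefbgdbe
  21 |   3 | fafbccfcbccgcaeffcdgefbgdbe
  22 |   5 | fbccfcbccgcaeffcdgefbgdbe
  23 |  24 | fbgdbe
  24 |   9 | fcbccgcaeffcdgefbgdbe
  25 |  19 | fcdgefbgdbe
  26 |  18 | ffcdgefbgdbe
  27 |  14 | gcaeffcdgefbgdbe
  28 |  26 | gdbe
  29 |  22 | gefbgdbe

SA = [16, 4, 6, 11, 28, 25, 15, 10, 7, 12, 20, 8, 13, 27, 1, 21, 29, 0, 2, 23, 17, 3, 5, 24, 9, 19, 18, 14, 26, 22]
i: (SA[i-1],SA[i]) lcp shared
  1: (16,4) 1 'a'
  2: (4,6) 0 ''
  3: (6,11) 3 'bcc'
  4: (11,28) 1 'b'
  5: (28,25) 1 'b'
  6: (25,15) 0 ''
  7: (15,10) 1 'c'
  8: (10,7) 1 'c'
  9: (7,12) 2 'cc'
  10: (12,20) 1 'c'
  11: (20,8) 1 'c'
  12: (8,13) 1 'c'
  13: (13,27) 0 ''
  14: (27,1) 1 'd'
  15: (1,21) 1 'd'
  16: (21,29) 0 ''
  17: (29,0) 1 'e'
  18: (0,2) 1 'e'
  19: (2,23) 2 'ef'
  20: (23,17) 2 'ef'
  21: (17,3) 0 ''
  22: (3,5) 1 'f'
  23: (5,24) 2 'fb'
  24: (24,9) 1 'f'
  25: (9,19) 2 'fc'
  26: (19,18) 1 'f'
  27: (18,14) 0 ''
  28: (14,26) 1 'g'
  29: (26,22) 1 'g'

n(n+1)/2 = 30·31/2 = 465
Σ LCP = 0 + 1 + 0 + 3 + 1 + 1 + 0 + 1 + 1 + 2 + 1 + 1 + 1 + 0 + 1 + 1 + 0 + 1 + 1 + 2 + 2 + 0 + 1 + 2 + 1 + 2 + 1 + 0 + 1 + 1 = 30
distinct = 465 − 30 = 435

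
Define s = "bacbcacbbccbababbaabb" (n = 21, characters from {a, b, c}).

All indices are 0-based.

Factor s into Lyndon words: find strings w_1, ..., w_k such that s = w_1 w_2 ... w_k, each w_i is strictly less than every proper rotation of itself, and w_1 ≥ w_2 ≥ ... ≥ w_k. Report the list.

emit factor 1: 'b' (i=0, period=1)
emit factor 2: 'acbc' (i=1, period=4)
emit factor 3: 'acbbccb' (i=5, period=7)
emit factor 4: 'ababb' (i=12, period=5)
emit factor 5: 'aabb' (i=17, period=4)

["b", "acbc", "acbbccb", "ababb", "aabb"]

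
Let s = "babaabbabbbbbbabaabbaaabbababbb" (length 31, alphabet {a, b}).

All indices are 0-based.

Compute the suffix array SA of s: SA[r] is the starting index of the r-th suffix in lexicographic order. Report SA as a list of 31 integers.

rank | idx | suffix
   0 |  20 | aaabbababbb
   1 |  16 | aabbaaabbababbb
   2 |  21 | aabbababbb
   3 |   3 | aabbabbbbbbabaabbaaabbababbb
   4 |  14 | abaabbaaabbababbb
   5 |   1 | abaabbabbbbbbabaabbaaabbababbb
   6 |  25 | ababbb
   7 |  17 | abbaaabbababbb
   8 |  22 | abbababbb
   9 |   4 | abbabbbbbbabaabbaaabbababbb
  10 |  27 | abbb
  11 |   7 | abbbbbbabaabbaaabbababbb
  12 |  30 | b
  13 |  19 | baaabbababbb
  14 |  15 | baabbaaabbababbb
  15 |   2 | baabbabbbbbbabaabbaaabbababbb
  16 |  13 | babaabbaaabbababbb
  17 |   0 | babaabbabbbbbbabaabbaaabbababbb
  18 |  24 | bababbb
  19 |  26 | babbb
  20 |   6 | babbbbbbabaabbaaabbababbb
  21 |  29 | bb
  22 |  18 | bbaaabbababbb
  23 |  12 | bbabaabbaaabbababbb
  24 |  23 | bbababbb
  25 |   5 | bbabbbbbbabaabbaaabbababbb
  26 |  28 | bbb
  27 |  11 | bbbabaabbaaabbababbb
  28 |  10 | bbbbabaabbaaabbababbb
  29 |   9 | bbbbbabaabbaaabbababbb
  30 |   8 | bbbbbbabaabbaaabbababbb

[20, 16, 21, 3, 14, 1, 25, 17, 22, 4, 27, 7, 30, 19, 15, 2, 13, 0, 24, 26, 6, 29, 18, 12, 23, 5, 28, 11, 10, 9, 8]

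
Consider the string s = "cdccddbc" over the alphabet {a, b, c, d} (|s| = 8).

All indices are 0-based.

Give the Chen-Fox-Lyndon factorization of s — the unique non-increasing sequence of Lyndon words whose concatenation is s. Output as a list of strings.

["cd", "ccdd", "bc"]

emit factor 1: 'cd' (i=0, period=2)
emit factor 2: 'ccdd' (i=2, period=4)
emit factor 3: 'bc' (i=6, period=2)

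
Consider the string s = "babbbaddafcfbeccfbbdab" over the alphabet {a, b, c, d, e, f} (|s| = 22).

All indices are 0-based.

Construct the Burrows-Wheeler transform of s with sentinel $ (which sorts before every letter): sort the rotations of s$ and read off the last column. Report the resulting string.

bdbbda$bbafbfecfbdabcca

rank  rotation                 last
    0  $babbbaddafcfbeccfbbdab  b
    1  ab$babbbaddafcfbeccfbbd  d
    2  abbbaddafcfbeccfbbdab$b  b
    3  addafcfbeccfbbdab$babbb  b
    4  afcfbeccfbbdab$babbbadd  d
    5  b$babbbaddafcfbeccfbbda  a
    6  babbbaddafcfbeccfbbdab$  $
    7  baddafcfbeccfbbdab$babb  b
    8  bbaddafcfbeccfbbdab$bab  b
    9  bbbaddafcfbeccfbbdab$ba  a
   10  bbdab$babbbaddafcfbeccf  f
   11  bdab$babbbaddafcfbeccfb  b
   12  beccfbbdab$babbbaddafcf  f
   13  ccfbbdab$babbbaddafcfbe  e
   14  cfbbdab$babbbaddafcfbec  c
   15  cfbeccfbbdab$babbbaddaf  f
   16  dab$babbbaddafcfbeccfbb  b
   17  dafcfbeccfbbdab$babbbad  d
   18  ddafcfbeccfbbdab$babbba  a
   19  eccfbbdab$babbbaddafcfb  b
   20  fbbdab$babbbaddafcfbecc  c
   21  fbeccfbbdab$babbbaddafc  c
   22  fcfbeccfbbdab$babbbadda  a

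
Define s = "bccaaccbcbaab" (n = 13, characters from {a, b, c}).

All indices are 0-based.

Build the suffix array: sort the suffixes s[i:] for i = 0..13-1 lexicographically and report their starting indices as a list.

[10, 3, 11, 4, 12, 9, 7, 0, 2, 8, 6, 1, 5]

sorted suffixes:
  #0 SA[0]=10  'aab'
  #1 SA[1]=3  'aaccbcbaab'
  #2 SA[2]=11  'ab'
  #3 SA[3]=4  'accbcbaab'
  #4 SA[4]=12  'b'
  #5 SA[5]=9  'baab'
  #6 SA[6]=7  'bcbaab'
  #7 SA[7]=0  'bccaaccbcbaab'
  #8 SA[8]=2  'caaccbcbaab'
  #9 SA[9]=8  'cbaab'
  #10 SA[10]=6  'cbcbaab'
  #11 SA[11]=1  'ccaaccbcbaab'
  #12 SA[12]=5  'ccbcbaab'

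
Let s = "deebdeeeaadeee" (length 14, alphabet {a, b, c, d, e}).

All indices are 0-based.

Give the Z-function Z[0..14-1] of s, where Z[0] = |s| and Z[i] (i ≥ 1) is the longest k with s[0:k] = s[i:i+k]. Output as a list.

Z[0]=14
i=1: fresh scan; Z[1]=0
i=2: fresh scan; Z[2]=0
i=3: fresh scan; Z[3]=0
i=4: fresh scan; Z[4]=3 grow→box=[4,7)
i=5: min(r-i=2, Z[1]=0)=0; Z[5]=0
i=6: min(r-i=1, Z[2]=0)=0; Z[6]=0
i=7: fresh scan; Z[7]=0
i=8: fresh scan; Z[8]=0
i=9: fresh scan; Z[9]=0
i=10: fresh scan; Z[10]=3 grow→box=[10,13)
i=11: min(r-i=2, Z[1]=0)=0; Z[11]=0
i=12: min(r-i=1, Z[2]=0)=0; Z[12]=0
i=13: fresh scan; Z[13]=0

[14, 0, 0, 0, 3, 0, 0, 0, 0, 0, 3, 0, 0, 0]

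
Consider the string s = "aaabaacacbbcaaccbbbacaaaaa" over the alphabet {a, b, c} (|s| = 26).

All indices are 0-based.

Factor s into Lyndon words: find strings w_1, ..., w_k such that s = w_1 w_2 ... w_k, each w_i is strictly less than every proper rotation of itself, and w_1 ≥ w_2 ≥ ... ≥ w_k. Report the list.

emit factor 1: 'aaabaacacbbcaaccbbbac' (i=0, period=21)
emit factor 2: 'a' (i=21, period=1)
emit factor 3: 'a' (i=22, period=1)
emit factor 4: 'a' (i=23, period=1)
emit factor 5: 'a' (i=24, period=1)
emit factor 6: 'a' (i=25, period=1)

["aaabaacacbbcaaccbbbac", "a", "a", "a", "a", "a"]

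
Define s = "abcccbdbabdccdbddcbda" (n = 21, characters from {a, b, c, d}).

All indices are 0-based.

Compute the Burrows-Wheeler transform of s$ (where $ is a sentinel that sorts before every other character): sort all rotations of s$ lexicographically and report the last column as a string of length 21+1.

rank  rotation                last
    0  $abcccbdbabdccdbddcbda  a
    1  a$abcccbdbabdccdbddcbd  d
    2  abcccbdbabdccdbddcbda$  $
    3  abdccdbddcbda$abcccbdb  b
    4  babdccdbddcbda$abcccbd  d
    5  bcccbdbabdccdbddcbda$a  a
    6  bda$abcccbdbabdccdbddc  c
    7  bdbabdccdbddcbda$abccc  c
    8  bdccdbddcbda$abcccbdba  a
    9  bddcbda$abcccbdbabdccd  d
   10  cbda$abcccbdbabdccdbdd  d
   11  cbdbabdccdbddcbda$abcc  c
   12  ccbdbabdccdbddcbda$abc  c
   13  cccbdbabdccdbddcbda$ab  b
   14  ccdbddcbda$abcccbdbabd  d
   15  cdbddcbda$abcccbdbabdc  c
   16  da$abcccbdbabdccdbddcb  b
   17  dbabdccdbddcbda$abcccb  b
   18  dbddcbda$abcccbdbabdcc  c
   19  dcbda$abcccbdbabdccdbd  d
   20  dccdbddcbda$abcccbdbab  b
   21  ddcbda$abcccbdbabdccdb  b

ad$bdaccaddccbdcbbcdbb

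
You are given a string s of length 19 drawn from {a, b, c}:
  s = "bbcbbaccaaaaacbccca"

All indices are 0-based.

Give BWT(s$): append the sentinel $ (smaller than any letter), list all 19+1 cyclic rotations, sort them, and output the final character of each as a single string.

rank  rotation              last
    0  $bbcbbaccaaaaacbccca  a
    1  a$bbcbbaccaaaaacbccc  c
    2  aaaaacbccca$bbcbbacc  c
    3  aaaacbccca$bbcbbacca  a
    4  aaacbccca$bbcbbaccaa  a
    5  aacbccca$bbcbbaccaaa  a
    6  acbccca$bbcbbaccaaaa  a
    7  accaaaaacbccca$bbcbb  b
    8  baccaaaaacbccca$bbcb  b
    9  bbaccaaaaacbccca$bbc  c
   10  bbcbbaccaaaaacbccca$  $
   11  bcbbaccaaaaacbccca$b  b
   12  bccca$bbcbbaccaaaaac  c
   13  ca$bbcbbaccaaaaacbcc  c
   14  caaaaacbccca$bbcbbac  c
   15  cbbaccaaaaacbccca$bb  b
   16  cbccca$bbcbbaccaaaaa  a
   17  cca$bbcbbaccaaaaacbc  c
   18  ccaaaaacbccca$bbcbba  a
   19  ccca$bbcbbaccaaaaacb  b

accaaaabbc$bcccbacab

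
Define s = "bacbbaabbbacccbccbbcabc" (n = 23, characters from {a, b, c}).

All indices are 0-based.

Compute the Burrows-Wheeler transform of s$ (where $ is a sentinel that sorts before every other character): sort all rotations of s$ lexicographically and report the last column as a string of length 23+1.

cbacbbb$bcbacabcbbaccbca

rank  rotation                  last
    0  $bacbbaabbbacccbccbbcabc  c
    1  aabbbacccbccbbcabc$bacbb  b
    2  abbbacccbccbbcabc$bacbba  a
    3  abc$bacbbaabbbacccbccbbc  c
    4  acbbaabbbacccbccbbcabc$b  b
    5  acccbccbbcabc$bacbbaabbb  b
    6  baabbbacccbccbbcabc$bacb  b
    7  bacbbaabbbacccbccbbcabc$  $
    8  bacccbccbbcabc$bacbbaabb  b
    9  bbaabbbacccbccbbcabc$bac  c
   10  bbacccbccbbcabc$bacbbaab  b
   11  bbbacccbccbbcabc$bacbbaa  a
   12  bbcabc$bacbbaabbbacccbcc  c
   13  bc$bacbbaabbbacccbccbbca  a
   14  bcabc$bacbbaabbbacccbccb  b
   15  bccbbcabc$bacbbaabbbaccc  c
   16  c$bacbbaabbbacccbccbbcab  b
   17  cabc$bacbbaabbbacccbccbb  b
   18  cbbaabbbacccbccbbcabc$ba  a
   19  cbbcabc$bacbbaabbbacccbc  c
   20  cbccbbcabc$bacbbaabbbacc  c
   21  ccbbcabc$bacbbaabbbacccb  b
   22  ccbccbbcabc$bacbbaabbbac  c
   23  cccbccbbcabc$bacbbaabbba  a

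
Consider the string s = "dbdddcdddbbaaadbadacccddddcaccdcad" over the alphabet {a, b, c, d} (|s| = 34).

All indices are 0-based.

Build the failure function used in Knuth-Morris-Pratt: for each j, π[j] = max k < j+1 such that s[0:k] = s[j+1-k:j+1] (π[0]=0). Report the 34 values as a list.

[0, 0, 1, 1, 1, 0, 1, 1, 1, 2, 0, 0, 0, 0, 1, 2, 0, 1, 0, 0, 0, 0, 1, 1, 1, 1, 0, 0, 0, 0, 1, 0, 0, 1]

π[0] = 0
j=1 s[j]='b': π[1]=0 (border '')
j=2 s[j]='d': π[2]=1 (border 'd')
j=3 s[j]='d': k: 1→0; π[3]=1 (border 'd')
j=4 s[j]='d': k: 1→0; π[4]=1 (border 'd')
j=5 s[j]='c': k: 1→0; π[5]=0 (border '')
j=6 s[j]='d': π[6]=1 (border 'd')
j=7 s[j]='d': k: 1→0; π[7]=1 (border 'd')
j=8 s[j]='d': k: 1→0; π[8]=1 (border 'd')
j=9 s[j]='b': π[9]=2 (border 'db')
j=10 s[j]='b': k: 2→0; π[10]=0 (border '')
j=11 s[j]='a': π[11]=0 (border '')
j=12 s[j]='a': π[12]=0 (border '')
j=13 s[j]='a': π[13]=0 (border '')
j=14 s[j]='d': π[14]=1 (border 'd')
j=15 s[j]='b': π[15]=2 (border 'db')
j=16 s[j]='a': k: 2→0; π[16]=0 (border '')
j=17 s[j]='d': π[17]=1 (border 'd')
j=18 s[j]='a': k: 1→0; π[18]=0 (border '')
j=19 s[j]='c': π[19]=0 (border '')
j=20 s[j]='c': π[20]=0 (border '')
j=21 s[j]='c': π[21]=0 (border '')
j=22 s[j]='d': π[22]=1 (border 'd')
j=23 s[j]='d': k: 1→0; π[23]=1 (border 'd')
j=24 s[j]='d': k: 1→0; π[24]=1 (border 'd')
j=25 s[j]='d': k: 1→0; π[25]=1 (border 'd')
j=26 s[j]='c': k: 1→0; π[26]=0 (border '')
j=27 s[j]='a': π[27]=0 (border '')
j=28 s[j]='c': π[28]=0 (border '')
j=29 s[j]='c': π[29]=0 (border '')
j=30 s[j]='d': π[30]=1 (border 'd')
j=31 s[j]='c': k: 1→0; π[31]=0 (border '')
j=32 s[j]='a': π[32]=0 (border '')
j=33 s[j]='d': π[33]=1 (border 'd')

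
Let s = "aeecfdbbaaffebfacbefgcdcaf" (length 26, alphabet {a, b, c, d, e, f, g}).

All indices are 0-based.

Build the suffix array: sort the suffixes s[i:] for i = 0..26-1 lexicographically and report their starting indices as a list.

rank→(start, suffix):
  0 → (8, 'aaffebfacbefgcdcaf')
  1 → (15, 'acbefgcdcaf')
  2 → (0, 'aeecfdbbaaffebfacbefgcdcaf')
  3 → (24, 'af')
  4 → (9, 'affebfacbefgcdcaf')
  5 → (7, 'baaffebfacbefgcdcaf')
  6 → (6, 'bbaaffebfacbefgcdcaf')
  7 → (17, 'befgcdcaf')
  8 → (13, 'bfacbefgcdcaf')
  9 → (23, 'caf')
  10 → (16, 'cbefgcdcaf')
  11 → (21, 'cdcaf')
  12 → (3, 'cfdbbaaffebfacbefgcdcaf')
  13 → (5, 'dbbaaffebfacbefgcdcaf')
  14 → (22, 'dcaf')
  15 → (12, 'ebfacbefgcdcaf')
  16 → (2, 'ecfdbbaaffebfacbefgcdcaf')
  17 → (1, 'eecfdbbaaffebfacbefgcdcaf')
  18 → (18, 'efgcdcaf')
  19 → (25, 'f')
  20 → (14, 'facbefgcdcaf')
  21 → (4, 'fdbbaaffebfacbefgcdcaf')
  22 → (11, 'febfacbefgcdcaf')
  23 → (10, 'ffebfacbefgcdcaf')
  24 → (19, 'fgcdcaf')
  25 → (20, 'gcdcaf')

[8, 15, 0, 24, 9, 7, 6, 17, 13, 23, 16, 21, 3, 5, 22, 12, 2, 1, 18, 25, 14, 4, 11, 10, 19, 20]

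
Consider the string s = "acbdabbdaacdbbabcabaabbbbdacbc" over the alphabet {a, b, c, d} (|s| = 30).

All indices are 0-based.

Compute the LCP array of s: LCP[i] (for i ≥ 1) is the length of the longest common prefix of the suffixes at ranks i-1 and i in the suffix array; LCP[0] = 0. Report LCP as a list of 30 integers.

rank | idx | suffix
   0 |  19 | aabbbbdacbc
   1 |   8 | aacdbbabcabaabbbbdacbc
   2 |  17 | abaabbbbdacbc
   3 |  20 | abbbbdacbc
   4 |   4 | abbdaacdbbabcabaabbbbdacbc
   5 |  14 | abcabaabbbbdacbc
   6 |  26 | acbc
   7 |   0 | acbdabbdaacdbbabcabaabbbbdacbc
   8 |   9 | acdbbabcabaabbbbdacbc
   9 |  18 | baabbbbdacbc
  10 |  13 | babcabaabbbbdacbc
  11 |  12 | bbabcabaabbbbdacbc
  12 |  21 | bbbbdacbc
  13 |  22 | bbbdacbc
  14 |   5 | bbdaacdbbabcabaabbbbdacbc
  15 |  23 | bbdacbc
  16 |  28 | bc
  17 |  15 | bcabaabbbbdacbc
  18 |   6 | bdaacdbbabcabaabbbbdacbc
  19 |   2 | bdabbdaacdbbabcabaabbbbdacbc
  20 |  24 | bdacbc
  21 |  29 | c
  22 |  16 | cabaabbbbdacbc
  23 |  27 | cbc
  24 |   1 | cbdabbdaacdbbabcabaabbbbdacbc
  25 |  10 | cdbbabcabaabbbbdacbc
  26 |   7 | daacdbbabcabaabbbbdacbc
  27 |   3 | dabbdaacdbbabcabaabbbbdacbc
  28 |  25 | dacbc
  29 |  11 | dbbabcabaabbbbdacbc

SA = [19, 8, 17, 20, 4, 14, 26, 0, 9, 18, 13, 12, 21, 22, 5, 23, 28, 15, 6, 2, 24, 29, 16, 27, 1, 10, 7, 3, 25, 11]
[i] adj suffixes → lcp
  [1] 19/8 → 2 ('aa')
  [2] 8/17 → 1 ('a')
  [3] 17/20 → 2 ('ab')
  [4] 20/4 → 3 ('abb')
  [5] 4/14 → 2 ('ab')
  [6] 14/26 → 1 ('a')
  [7] 26/0 → 3 ('acb')
  [8] 0/9 → 2 ('ac')
  [9] 9/18 → 0 ('')
  [10] 18/13 → 2 ('ba')
  [11] 13/12 → 1 ('b')
  [12] 12/21 → 2 ('bb')
  [13] 21/22 → 3 ('bbb')
  [14] 22/5 → 2 ('bb')
  [15] 5/23 → 4 ('bbda')
  [16] 23/28 → 1 ('b')
  [17] 28/15 → 2 ('bc')
  [18] 15/6 → 1 ('b')
  [19] 6/2 → 3 ('bda')
  [20] 2/24 → 3 ('bda')
  [21] 24/29 → 0 ('')
  [22] 29/16 → 1 ('c')
  [23] 16/27 → 1 ('c')
  [24] 27/1 → 2 ('cb')
  [25] 1/10 → 1 ('c')
  [26] 10/7 → 0 ('')
  [27] 7/3 → 2 ('da')
  [28] 3/25 → 2 ('da')
  [29] 25/11 → 1 ('d')

[0, 2, 1, 2, 3, 2, 1, 3, 2, 0, 2, 1, 2, 3, 2, 4, 1, 2, 1, 3, 3, 0, 1, 1, 2, 1, 0, 2, 2, 1]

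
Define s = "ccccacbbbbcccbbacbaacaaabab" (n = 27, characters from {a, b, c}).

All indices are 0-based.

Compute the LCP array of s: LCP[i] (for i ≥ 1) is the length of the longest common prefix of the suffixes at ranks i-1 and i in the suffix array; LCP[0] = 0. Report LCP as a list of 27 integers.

[0, 2, 2, 1, 2, 1, 2, 3, 0, 1, 2, 2, 1, 2, 3, 2, 1, 0, 2, 1, 2, 3, 1, 2, 2, 3, 3]

sorted suffixes:
  #0 SA[0]=21  'aaabab'
  #1 SA[1]=22  'aabab'
  #2 SA[2]=18  'aacaaabab'
  #3 SA[3]=25  'ab'
  #4 SA[4]=23  'abab'
  #5 SA[5]=19  'acaaabab'
  #6 SA[6]=15  'acbaacaaabab'
  #7 SA[7]=4  'acbbbbcccbbacbaacaaabab'
  #8 SA[8]=26  'b'
  #9 SA[9]=17  'baacaaabab'
  #10 SA[10]=24  'bab'
  #11 SA[11]=14  'bacbaacaaabab'
  #12 SA[12]=13  'bbacbaacaaabab'
  #13 SA[13]=6  'bbbbcccbbacbaacaaabab'
  #14 SA[14]=7  'bbbcccbbacbaacaaabab'
  #15 SA[15]=8  'bbcccbbacbaacaaabab'
  #16 SA[16]=9  'bcccbbacbaacaaabab'
  #17 SA[17]=20  'caaabab'
  #18 SA[18]=3  'cacbbbbcccbbacbaacaaabab'
  #19 SA[19]=16  'cbaacaaabab'
  #20 SA[20]=12  'cbbacbaacaaabab'
  #21 SA[21]=5  'cbbbbcccbbacbaacaaabab'
  #22 SA[22]=2  'ccacbbbbcccbbacbaacaaabab'
  #23 SA[23]=11  'ccbbacbaacaaabab'
  #24 SA[24]=1  'cccacbbbbcccbbacbaacaaabab'
  #25 SA[25]=10  'cccbbacbaacaaabab'
  #26 SA[26]=0  'ccccacbbbbcccbbacbaacaaabab'

SA = [21, 22, 18, 25, 23, 19, 15, 4, 26, 17, 24, 14, 13, 6, 7, 8, 9, 20, 3, 16, 12, 5, 2, 11, 1, 10, 0]
i: (SA[i-1],SA[i]) lcp shared
  1: (21,22) 2 'aa'
  2: (22,18) 2 'aa'
  3: (18,25) 1 'a'
  4: (25,23) 2 'ab'
  5: (23,19) 1 'a'
  6: (19,15) 2 'ac'
  7: (15,4) 3 'acb'
  8: (4,26) 0 ''
  9: (26,17) 1 'b'
  10: (17,24) 2 'ba'
  11: (24,14) 2 'ba'
  12: (14,13) 1 'b'
  13: (13,6) 2 'bb'
  14: (6,7) 3 'bbb'
  15: (7,8) 2 'bb'
  16: (8,9) 1 'b'
  17: (9,20) 0 ''
  18: (20,3) 2 'ca'
  19: (3,16) 1 'c'
  20: (16,12) 2 'cb'
  21: (12,5) 3 'cbb'
  22: (5,2) 1 'c'
  23: (2,11) 2 'cc'
  24: (11,1) 2 'cc'
  25: (1,10) 3 'ccc'
  26: (10,0) 3 'ccc'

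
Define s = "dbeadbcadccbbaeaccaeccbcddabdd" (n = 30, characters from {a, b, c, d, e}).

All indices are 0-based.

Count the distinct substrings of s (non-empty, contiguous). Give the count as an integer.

429

rank→(start, suffix):
  0 → (26, 'abdd')
  1 → (15, 'accaeccbcddabdd')
  2 → (3, 'adbcadccbbaeaccaeccbcddabdd')
  3 → (7, 'adccbbaeaccaeccbcddabdd')
  4 → (13, 'aeaccaeccbcddabdd')
  5 → (18, 'aeccbcddabdd')
  6 → (12, 'baeaccaeccbcddabdd')
  7 → (11, 'bbaeaccaeccbcddabdd')
  8 → (5, 'bcadccbbaeaccaeccbcddabdd')
  9 → (22, 'bcddabdd')
  10 → (27, 'bdd')
  11 → (1, 'beadbcadccbbaeaccaeccbcddabdd')
  12 → (6, 'cadccbbaeaccaeccbcddabdd')
  13 → (17, 'caeccbcddabdd')
  14 → (10, 'cbbaeaccaeccbcddabdd')
  15 → (21, 'cbcddabdd')
  16 → (16, 'ccaeccbcddabdd')
  17 → (9, 'ccbbaeaccaeccbcddabdd')
  18 → (20, 'ccbcddabdd')
  19 → (23, 'cddabdd')
  20 → (29, 'd')
  21 → (25, 'dabdd')
  22 → (4, 'dbcadccbbaeaccaeccbcddabdd')
  23 → (0, 'dbeadbcadccbbaeaccaeccbcddabdd')
  24 → (8, 'dccbbaeaccaeccbcddabdd')
  25 → (28, 'dd')
  26 → (24, 'ddabdd')
  27 → (14, 'eaccaeccbcddabdd')
  28 → (2, 'eadbcadccbbaeaccaeccbcddabdd')
  29 → (19, 'eccbcddabdd')

SA = [26, 15, 3, 7, 13, 18, 12, 11, 5, 22, 27, 1, 6, 17, 10, 21, 16, 9, 20, 23, 29, 25, 4, 0, 8, 28, 24, 14, 2, 19]
rank  pair      lcp
   1  s[26:],s[15:]  1  'a'
   2  s[15:],s[3:]  1  'a'
   3  s[3:],s[7:]  2  'ad'
   4  s[7:],s[13:]  1  'a'
   5  s[13:],s[18:]  2  'ae'
   6  s[18:],s[12:]  0  ''
   7  s[12:],s[11:]  1  'b'
   8  s[11:],s[5:]  1  'b'
   9  s[5:],s[22:]  2  'bc'
  10  s[22:],s[27:]  1  'b'
  11  s[27:],s[1:]  1  'b'
  12  s[1:],s[6:]  0  ''
  13  s[6:],s[17:]  2  'ca'
  14  s[17:],s[10:]  1  'c'
  15  s[10:],s[21:]  2  'cb'
  16  s[21:],s[16:]  1  'c'
  17  s[16:],s[9:]  2  'cc'
  18  s[9:],s[20:]  3  'ccb'
  19  s[20:],s[23:]  1  'c'
  20  s[23:],s[29:]  0  ''
  21  s[29:],s[25:]  1  'd'
  22  s[25:],s[4:]  1  'd'
  23  s[4:],s[0:]  2  'db'
  24  s[0:],s[8:]  1  'd'
  25  s[8:],s[28:]  1  'd'
  26  s[28:],s[24:]  2  'dd'
  27  s[24:],s[14:]  0  ''
  28  s[14:],s[2:]  2  'ea'
  29  s[2:],s[19:]  1  'e'

n(n+1)/2 = 30·31/2 = 465
Σ LCP = 0 + 1 + 1 + 2 + 1 + 2 + 0 + 1 + 1 + 2 + 1 + 1 + 0 + 2 + 1 + 2 + 1 + 2 + 3 + 1 + 0 + 1 + 1 + 2 + 1 + 1 + 2 + 0 + 2 + 1 = 36
distinct = 465 − 36 = 429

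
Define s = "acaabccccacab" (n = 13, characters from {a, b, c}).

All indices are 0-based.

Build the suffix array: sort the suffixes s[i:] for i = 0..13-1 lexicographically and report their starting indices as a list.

[2, 11, 3, 0, 9, 12, 4, 1, 10, 8, 7, 6, 5]

rank | idx | suffix
   0 |   2 | aabccccacab
   1 |  11 | ab
   2 |   3 | abccccacab
   3 |   0 | acaabccccacab
   4 |   9 | acab
   5 |  12 | b
   6 |   4 | bccccacab
   7 |   1 | caabccccacab
   8 |  10 | cab
   9 |   8 | cacab
  10 |   7 | ccacab
  11 |   6 | cccacab
  12 |   5 | ccccacab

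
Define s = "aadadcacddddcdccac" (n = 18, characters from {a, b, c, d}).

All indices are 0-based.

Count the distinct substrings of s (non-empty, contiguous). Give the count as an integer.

sorted suffixes:
  #0 SA[0]=0  'aadadcacddddcdccac'
  #1 SA[1]=16  'ac'
  #2 SA[2]=6  'acddddcdccac'
  #3 SA[3]=1  'adadcacddddcdccac'
  #4 SA[4]=3  'adcacddddcdccac'
  #5 SA[5]=17  'c'
  #6 SA[6]=15  'cac'
  #7 SA[7]=5  'cacddddcdccac'
  #8 SA[8]=14  'ccac'
  #9 SA[9]=12  'cdccac'
  #10 SA[10]=7  'cddddcdccac'
  #11 SA[11]=2  'dadcacddddcdccac'
  #12 SA[12]=4  'dcacddddcdccac'
  #13 SA[13]=13  'dccac'
  #14 SA[14]=11  'dcdccac'
  #15 SA[15]=10  'ddcdccac'
  #16 SA[16]=9  'dddcdccac'
  #17 SA[17]=8  'ddddcdccac'

SA = [0, 16, 6, 1, 3, 17, 15, 5, 14, 12, 7, 2, 4, 13, 11, 10, 9, 8]
i: (SA[i-1],SA[i]) lcp shared
  1: (0,16) 1 'a'
  2: (16,6) 2 'ac'
  3: (6,1) 1 'a'
  4: (1,3) 2 'ad'
  5: (3,17) 0 ''
  6: (17,15) 1 'c'
  7: (15,5) 3 'cac'
  8: (5,14) 1 'c'
  9: (14,12) 1 'c'
  10: (12,7) 2 'cd'
  11: (7,2) 0 ''
  12: (2,4) 1 'd'
  13: (4,13) 2 'dc'
  14: (13,11) 2 'dc'
  15: (11,10) 1 'd'
  16: (10,9) 2 'dd'
  17: (9,8) 3 'ddd'

n(n+1)/2 = 18·19/2 = 171
Σ LCP = 0 + 1 + 2 + 1 + 2 + 0 + 1 + 3 + 1 + 1 + 2 + 0 + 1 + 2 + 2 + 1 + 2 + 3 = 25
distinct = 171 − 25 = 146

146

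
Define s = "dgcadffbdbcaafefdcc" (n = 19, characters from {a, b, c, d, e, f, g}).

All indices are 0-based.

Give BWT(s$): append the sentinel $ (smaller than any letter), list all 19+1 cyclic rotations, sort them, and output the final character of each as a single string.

rank  rotation              last
    0  $dgcadffbdbcaafefdcc  c
    1  aafefdcc$dgcadffbdbc  c
    2  adffbdbcaafefdcc$dgc  c
    3  afefdcc$dgcadffbdbca  a
    4  bcaafefdcc$dgcadffbd  d
    5  bdbcaafefdcc$dgcadff  f
    6  c$dgcadffbdbcaafefdc  c
    7  caafefdcc$dgcadffbdb  b
    8  cadffbdbcaafefdcc$dg  g
    9  cc$dgcadffbdbcaafefd  d
   10  dbcaafefdcc$dgcadffb  b
   11  dcc$dgcadffbdbcaafef  f
   12  dffbdbcaafefdcc$dgca  a
   13  dgcadffbdbcaafefdcc$  $
   14  efdcc$dgcadffbdbcaaf  f
   15  fbdbcaafefdcc$dgcadf  f
   16  fdcc$dgcadffbdbcaafe  e
   17  fefdcc$dgcadffbdbcaa  a
   18  ffbdbcaafefdcc$dgcad  d
   19  gcadffbdbcaafefdcc$d  d

cccadfcbgdbfa$ffeadd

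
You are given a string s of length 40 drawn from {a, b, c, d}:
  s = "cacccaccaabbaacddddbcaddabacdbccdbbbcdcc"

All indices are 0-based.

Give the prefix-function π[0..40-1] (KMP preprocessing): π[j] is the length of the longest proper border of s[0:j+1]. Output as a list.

[0, 0, 1, 1, 1, 2, 3, 4, 2, 0, 0, 0, 0, 0, 1, 0, 0, 0, 0, 0, 1, 2, 0, 0, 0, 0, 0, 1, 0, 0, 1, 1, 0, 0, 0, 0, 1, 0, 1, 1]

π[0] = 0
j=1 s[j]='a': π[1]=0 (border '')
j=2 s[j]='c': π[2]=1 (border 'c')
j=3 s[j]='c': k: 1→0; π[3]=1 (border 'c')
j=4 s[j]='c': k: 1→0; π[4]=1 (border 'c')
j=5 s[j]='a': π[5]=2 (border 'ca')
j=6 s[j]='c': π[6]=3 (border 'cac')
j=7 s[j]='c': π[7]=4 (border 'cacc')
j=8 s[j]='a': k: 4→1; π[8]=2 (border 'ca')
j=9 s[j]='a': k: 2→0; π[9]=0 (border '')
j=10 s[j]='b': π[10]=0 (border '')
j=11 s[j]='b': π[11]=0 (border '')
j=12 s[j]='a': π[12]=0 (border '')
j=13 s[j]='a': π[13]=0 (border '')
j=14 s[j]='c': π[14]=1 (border 'c')
j=15 s[j]='d': k: 1→0; π[15]=0 (border '')
j=16 s[j]='d': π[16]=0 (border '')
j=17 s[j]='d': π[17]=0 (border '')
j=18 s[j]='d': π[18]=0 (border '')
j=19 s[j]='b': π[19]=0 (border '')
j=20 s[j]='c': π[20]=1 (border 'c')
j=21 s[j]='a': π[21]=2 (border 'ca')
j=22 s[j]='d': k: 2→0; π[22]=0 (border '')
j=23 s[j]='d': π[23]=0 (border '')
j=24 s[j]='a': π[24]=0 (border '')
j=25 s[j]='b': π[25]=0 (border '')
j=26 s[j]='a': π[26]=0 (border '')
j=27 s[j]='c': π[27]=1 (border 'c')
j=28 s[j]='d': k: 1→0; π[28]=0 (border '')
j=29 s[j]='b': π[29]=0 (border '')
j=30 s[j]='c': π[30]=1 (border 'c')
j=31 s[j]='c': k: 1→0; π[31]=1 (border 'c')
j=32 s[j]='d': k: 1→0; π[32]=0 (border '')
j=33 s[j]='b': π[33]=0 (border '')
j=34 s[j]='b': π[34]=0 (border '')
j=35 s[j]='b': π[35]=0 (border '')
j=36 s[j]='c': π[36]=1 (border 'c')
j=37 s[j]='d': k: 1→0; π[37]=0 (border '')
j=38 s[j]='c': π[38]=1 (border 'c')
j=39 s[j]='c': k: 1→0; π[39]=1 (border 'c')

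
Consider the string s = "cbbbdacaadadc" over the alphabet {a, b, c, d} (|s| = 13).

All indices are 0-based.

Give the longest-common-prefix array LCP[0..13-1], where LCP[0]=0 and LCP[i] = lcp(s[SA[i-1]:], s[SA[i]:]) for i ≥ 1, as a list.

rank→(start, suffix):
  0 → (7, 'aadadc')
  1 → (5, 'acaadadc')
  2 → (8, 'adadc')
  3 → (10, 'adc')
  4 → (1, 'bbbdacaadadc')
  5 → (2, 'bbdacaadadc')
  6 → (3, 'bdacaadadc')
  7 → (12, 'c')
  8 → (6, 'caadadc')
  9 → (0, 'cbbbdacaadadc')
  10 → (4, 'dacaadadc')
  11 → (9, 'dadc')
  12 → (11, 'dc')

SA = [7, 5, 8, 10, 1, 2, 3, 12, 6, 0, 4, 9, 11]
[i] adj suffixes → lcp
  [1] 7/5 → 1 ('a')
  [2] 5/8 → 1 ('a')
  [3] 8/10 → 2 ('ad')
  [4] 10/1 → 0 ('')
  [5] 1/2 → 2 ('bb')
  [6] 2/3 → 1 ('b')
  [7] 3/12 → 0 ('')
  [8] 12/6 → 1 ('c')
  [9] 6/0 → 1 ('c')
  [10] 0/4 → 0 ('')
  [11] 4/9 → 2 ('da')
  [12] 9/11 → 1 ('d')

[0, 1, 1, 2, 0, 2, 1, 0, 1, 1, 0, 2, 1]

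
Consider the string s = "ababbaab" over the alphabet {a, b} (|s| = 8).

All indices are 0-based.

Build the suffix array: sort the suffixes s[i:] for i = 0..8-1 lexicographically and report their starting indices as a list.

rank→(start, suffix):
  0 → (5, 'aab')
  1 → (6, 'ab')
  2 → (0, 'ababbaab')
  3 → (2, 'abbaab')
  4 → (7, 'b')
  5 → (4, 'baab')
  6 → (1, 'babbaab')
  7 → (3, 'bbaab')

[5, 6, 0, 2, 7, 4, 1, 3]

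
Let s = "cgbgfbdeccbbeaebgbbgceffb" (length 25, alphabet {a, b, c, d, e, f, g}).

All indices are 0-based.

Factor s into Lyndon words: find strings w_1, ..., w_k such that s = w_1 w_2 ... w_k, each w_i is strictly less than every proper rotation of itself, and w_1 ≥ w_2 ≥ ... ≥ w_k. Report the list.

["cg", "bgf", "bdecc", "bbe", "aebgbbgceffb"]

emit factor 1: 'cg' (i=0, period=2)
emit factor 2: 'bgf' (i=2, period=3)
emit factor 3: 'bdecc' (i=5, period=5)
emit factor 4: 'bbe' (i=10, period=3)
emit factor 5: 'aebgbbgceffb' (i=13, period=12)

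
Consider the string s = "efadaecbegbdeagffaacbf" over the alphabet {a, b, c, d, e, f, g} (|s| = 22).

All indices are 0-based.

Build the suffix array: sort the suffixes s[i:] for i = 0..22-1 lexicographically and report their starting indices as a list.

rank | idx | suffix
   0 |  17 | aacbf
   1 |  18 | acbf
   2 |   2 | adaecbegbdeagffaacbf
   3 |   4 | aecbegbdeagffaacbf
   4 |  13 | agffaacbf
   5 |  10 | bdeagffaacbf
   6 |   7 | begbdeagffaacbf
   7 |  20 | bf
   8 |   6 | cbegbdeagffaacbf
   9 |  19 | cbf
  10 |   3 | daecbegbdeagffaacbf
  11 |  11 | deagffaacbf
  12 |  12 | eagffaacbf
  13 |   5 | ecbegbdeagffaacbf
  14 |   0 | efadaecbegbdeagffaacbf
  15 |   8 | egbdeagffaacbf
  16 |  21 | f
  17 |  16 | faacbf
  18 |   1 | fadaecbegbdeagffaacbf
  19 |  15 | ffaacbf
  20 |   9 | gbdeagffaacbf
  21 |  14 | gffaacbf

[17, 18, 2, 4, 13, 10, 7, 20, 6, 19, 3, 11, 12, 5, 0, 8, 21, 16, 1, 15, 9, 14]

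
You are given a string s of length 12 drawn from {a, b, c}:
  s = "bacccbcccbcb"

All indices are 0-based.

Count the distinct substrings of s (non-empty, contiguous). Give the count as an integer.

57

sorted suffixes:
  #0 SA[0]=1  'acccbcccbcb'
  #1 SA[1]=11  'b'
  #2 SA[2]=0  'bacccbcccbcb'
  #3 SA[3]=9  'bcb'
  #4 SA[4]=5  'bcccbcb'
  #5 SA[5]=10  'cb'
  #6 SA[6]=8  'cbcb'
  #7 SA[7]=4  'cbcccbcb'
  #8 SA[8]=7  'ccbcb'
  #9 SA[9]=3  'ccbcccbcb'
  #10 SA[10]=6  'cccbcb'
  #11 SA[11]=2  'cccbcccbcb'

SA = [1, 11, 0, 9, 5, 10, 8, 4, 7, 3, 6, 2]
i: (SA[i-1],SA[i]) lcp shared
  1: (1,11) 0 ''
  2: (11,0) 1 'b'
  3: (0,9) 1 'b'
  4: (9,5) 2 'bc'
  5: (5,10) 0 ''
  6: (10,8) 2 'cb'
  7: (8,4) 3 'cbc'
  8: (4,7) 1 'c'
  9: (7,3) 4 'ccbc'
  10: (3,6) 2 'cc'
  11: (6,2) 5 'cccbc'

n(n+1)/2 = 12·13/2 = 78
Σ LCP = 0 + 0 + 1 + 1 + 2 + 0 + 2 + 3 + 1 + 4 + 2 + 5 = 21
distinct = 78 − 21 = 57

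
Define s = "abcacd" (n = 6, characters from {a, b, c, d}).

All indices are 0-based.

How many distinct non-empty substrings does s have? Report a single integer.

19

rank→(start, suffix):
  0 → (0, 'abcacd')
  1 → (3, 'acd')
  2 → (1, 'bcacd')
  3 → (2, 'cacd')
  4 → (4, 'cd')
  5 → (5, 'd')

SA = [0, 3, 1, 2, 4, 5]
[i] adj suffixes → lcp
  [1] 0/3 → 1 ('a')
  [2] 3/1 → 0 ('')
  [3] 1/2 → 0 ('')
  [4] 2/4 → 1 ('c')
  [5] 4/5 → 0 ('')

n(n+1)/2 = 6·7/2 = 21
Σ LCP = 0 + 1 + 0 + 0 + 1 + 0 = 2
distinct = 21 − 2 = 19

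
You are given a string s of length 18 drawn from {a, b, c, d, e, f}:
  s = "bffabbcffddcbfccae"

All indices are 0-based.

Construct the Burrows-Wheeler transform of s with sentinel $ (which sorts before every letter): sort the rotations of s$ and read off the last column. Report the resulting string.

efcabc$cdfbdfafbfbc

rank  rotation             last
    0  $bffabbcffddcbfccae  e
    1  abbcffddcbfccae$bff  f
    2  ae$bffabbcffddcbfcc  c
    3  bbcffddcbfccae$bffa  a
    4  bcffddcbfccae$bffab  b
    5  bfccae$bffabbcffddc  c
    6  bffabbcffddcbfccae$  $
    7  cae$bffabbcffddcbfc  c
    8  cbfccae$bffabbcffdd  d
    9  ccae$bffabbcffddcbf  f
   10  cffddcbfccae$bffabb  b
   11  dcbfccae$bffabbcffd  d
   12  ddcbfccae$bffabbcff  f
   13  e$bffabbcffddcbfcca  a
   14  fabbcffddcbfccae$bf  f
   15  fccae$bffabbcffddcb  b
   16  fddcbfccae$bffabbcf  f
   17  ffabbcffddcbfccae$b  b
   18  ffddcbfccae$bffabbc  c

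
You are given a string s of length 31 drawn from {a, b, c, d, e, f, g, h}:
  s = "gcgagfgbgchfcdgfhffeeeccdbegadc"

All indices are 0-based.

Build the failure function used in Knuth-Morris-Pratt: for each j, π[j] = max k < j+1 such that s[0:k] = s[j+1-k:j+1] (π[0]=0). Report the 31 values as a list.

π[0] = 0
j=1 s[j]='c': π[1]=0 (border '')
j=2 s[j]='g': π[2]=1 (border 'g')
j=3 s[j]='a': k: 1→0; π[3]=0 (border '')
j=4 s[j]='g': π[4]=1 (border 'g')
j=5 s[j]='f': k: 1→0; π[5]=0 (border '')
j=6 s[j]='g': π[6]=1 (border 'g')
j=7 s[j]='b': k: 1→0; π[7]=0 (border '')
j=8 s[j]='g': π[8]=1 (border 'g')
j=9 s[j]='c': π[9]=2 (border 'gc')
j=10 s[j]='h': k: 2→0; π[10]=0 (border '')
j=11 s[j]='f': π[11]=0 (border '')
j=12 s[j]='c': π[12]=0 (border '')
j=13 s[j]='d': π[13]=0 (border '')
j=14 s[j]='g': π[14]=1 (border 'g')
j=15 s[j]='f': k: 1→0; π[15]=0 (border '')
j=16 s[j]='h': π[16]=0 (border '')
j=17 s[j]='f': π[17]=0 (border '')
j=18 s[j]='f': π[18]=0 (border '')
j=19 s[j]='e': π[19]=0 (border '')
j=20 s[j]='e': π[20]=0 (border '')
j=21 s[j]='e': π[21]=0 (border '')
j=22 s[j]='c': π[22]=0 (border '')
j=23 s[j]='c': π[23]=0 (border '')
j=24 s[j]='d': π[24]=0 (border '')
j=25 s[j]='b': π[25]=0 (border '')
j=26 s[j]='e': π[26]=0 (border '')
j=27 s[j]='g': π[27]=1 (border 'g')
j=28 s[j]='a': k: 1→0; π[28]=0 (border '')
j=29 s[j]='d': π[29]=0 (border '')
j=30 s[j]='c': π[30]=0 (border '')

[0, 0, 1, 0, 1, 0, 1, 0, 1, 2, 0, 0, 0, 0, 1, 0, 0, 0, 0, 0, 0, 0, 0, 0, 0, 0, 0, 1, 0, 0, 0]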